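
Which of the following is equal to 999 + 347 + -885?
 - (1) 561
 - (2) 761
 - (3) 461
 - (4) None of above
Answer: 3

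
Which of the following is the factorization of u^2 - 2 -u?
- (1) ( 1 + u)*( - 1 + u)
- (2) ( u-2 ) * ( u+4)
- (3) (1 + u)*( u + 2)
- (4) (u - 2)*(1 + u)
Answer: 4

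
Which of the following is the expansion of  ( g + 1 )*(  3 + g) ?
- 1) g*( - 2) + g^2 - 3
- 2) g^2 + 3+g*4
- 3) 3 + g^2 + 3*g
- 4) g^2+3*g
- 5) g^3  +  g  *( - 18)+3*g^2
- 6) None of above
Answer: 2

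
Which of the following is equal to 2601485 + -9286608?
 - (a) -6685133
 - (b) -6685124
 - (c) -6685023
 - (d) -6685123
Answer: d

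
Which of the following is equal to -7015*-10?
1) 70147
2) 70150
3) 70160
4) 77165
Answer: 2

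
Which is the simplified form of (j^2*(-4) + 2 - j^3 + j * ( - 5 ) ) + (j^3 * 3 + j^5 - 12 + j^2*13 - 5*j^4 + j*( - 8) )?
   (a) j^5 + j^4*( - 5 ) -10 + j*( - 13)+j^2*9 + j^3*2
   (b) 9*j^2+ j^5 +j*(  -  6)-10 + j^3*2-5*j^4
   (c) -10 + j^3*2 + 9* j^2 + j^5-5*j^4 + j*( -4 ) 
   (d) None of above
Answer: a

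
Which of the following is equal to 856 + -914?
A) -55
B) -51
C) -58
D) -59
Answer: C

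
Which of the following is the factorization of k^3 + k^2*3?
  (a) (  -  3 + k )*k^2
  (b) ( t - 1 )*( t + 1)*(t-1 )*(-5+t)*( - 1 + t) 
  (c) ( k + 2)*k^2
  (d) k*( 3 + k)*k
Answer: d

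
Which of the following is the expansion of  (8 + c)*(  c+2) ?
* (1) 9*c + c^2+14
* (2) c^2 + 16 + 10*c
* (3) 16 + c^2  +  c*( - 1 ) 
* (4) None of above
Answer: 2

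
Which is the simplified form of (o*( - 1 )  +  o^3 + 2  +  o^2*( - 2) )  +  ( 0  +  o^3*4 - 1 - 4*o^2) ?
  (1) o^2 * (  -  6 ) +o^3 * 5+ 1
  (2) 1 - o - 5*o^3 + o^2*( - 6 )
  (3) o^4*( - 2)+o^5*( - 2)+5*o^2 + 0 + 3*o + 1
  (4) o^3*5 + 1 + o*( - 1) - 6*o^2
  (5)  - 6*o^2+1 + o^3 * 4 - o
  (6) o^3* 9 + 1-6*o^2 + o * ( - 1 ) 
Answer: 4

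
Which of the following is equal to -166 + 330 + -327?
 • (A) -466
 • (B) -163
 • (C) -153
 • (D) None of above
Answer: B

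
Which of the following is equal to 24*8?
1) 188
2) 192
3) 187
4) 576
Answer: 2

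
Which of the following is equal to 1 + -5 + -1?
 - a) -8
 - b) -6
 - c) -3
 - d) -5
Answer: d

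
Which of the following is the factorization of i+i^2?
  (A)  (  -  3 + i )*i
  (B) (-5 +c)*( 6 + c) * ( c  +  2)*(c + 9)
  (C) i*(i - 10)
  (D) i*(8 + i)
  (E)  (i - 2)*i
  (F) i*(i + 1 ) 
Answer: F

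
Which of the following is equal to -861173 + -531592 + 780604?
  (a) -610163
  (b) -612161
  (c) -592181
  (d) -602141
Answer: b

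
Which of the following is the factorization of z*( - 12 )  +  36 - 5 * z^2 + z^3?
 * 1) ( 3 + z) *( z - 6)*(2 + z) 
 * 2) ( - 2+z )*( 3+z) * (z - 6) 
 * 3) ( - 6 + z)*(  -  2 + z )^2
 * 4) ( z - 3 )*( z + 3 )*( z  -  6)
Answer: 2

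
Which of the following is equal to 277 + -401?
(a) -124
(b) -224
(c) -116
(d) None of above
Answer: a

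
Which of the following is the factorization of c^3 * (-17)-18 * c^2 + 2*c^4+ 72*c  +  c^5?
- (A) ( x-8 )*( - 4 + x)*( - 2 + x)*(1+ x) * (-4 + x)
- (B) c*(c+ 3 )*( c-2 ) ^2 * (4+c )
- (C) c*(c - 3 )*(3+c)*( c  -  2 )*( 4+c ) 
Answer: C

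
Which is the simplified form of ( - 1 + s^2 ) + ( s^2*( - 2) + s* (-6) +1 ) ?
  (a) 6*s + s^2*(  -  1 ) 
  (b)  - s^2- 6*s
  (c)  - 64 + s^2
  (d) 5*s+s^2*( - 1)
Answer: b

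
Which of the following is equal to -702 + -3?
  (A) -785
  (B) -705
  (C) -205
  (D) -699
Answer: B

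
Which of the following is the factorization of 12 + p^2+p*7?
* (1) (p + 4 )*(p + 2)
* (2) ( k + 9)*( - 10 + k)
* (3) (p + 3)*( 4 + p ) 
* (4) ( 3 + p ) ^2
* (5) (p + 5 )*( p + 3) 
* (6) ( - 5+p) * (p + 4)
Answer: 3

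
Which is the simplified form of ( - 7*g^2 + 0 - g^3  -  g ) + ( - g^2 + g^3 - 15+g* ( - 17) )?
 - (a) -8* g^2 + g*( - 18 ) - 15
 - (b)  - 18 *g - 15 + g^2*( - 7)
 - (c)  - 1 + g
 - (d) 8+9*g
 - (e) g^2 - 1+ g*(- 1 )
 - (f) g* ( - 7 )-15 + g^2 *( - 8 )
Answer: a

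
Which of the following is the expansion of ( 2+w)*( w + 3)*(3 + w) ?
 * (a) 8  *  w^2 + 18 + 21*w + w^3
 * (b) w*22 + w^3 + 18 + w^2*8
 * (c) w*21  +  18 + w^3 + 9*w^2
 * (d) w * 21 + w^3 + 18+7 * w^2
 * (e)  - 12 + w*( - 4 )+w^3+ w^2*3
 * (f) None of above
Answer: a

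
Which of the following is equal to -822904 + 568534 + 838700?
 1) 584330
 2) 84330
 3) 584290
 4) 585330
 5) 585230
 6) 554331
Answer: 1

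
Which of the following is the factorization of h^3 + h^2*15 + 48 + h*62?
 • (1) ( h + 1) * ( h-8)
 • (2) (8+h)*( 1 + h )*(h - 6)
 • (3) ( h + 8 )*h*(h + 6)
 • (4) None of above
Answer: 4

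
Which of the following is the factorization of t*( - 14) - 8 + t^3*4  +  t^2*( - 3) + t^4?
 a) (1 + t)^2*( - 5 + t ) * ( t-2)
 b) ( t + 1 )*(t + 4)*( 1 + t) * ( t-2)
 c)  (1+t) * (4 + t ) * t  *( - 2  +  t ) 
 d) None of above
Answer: b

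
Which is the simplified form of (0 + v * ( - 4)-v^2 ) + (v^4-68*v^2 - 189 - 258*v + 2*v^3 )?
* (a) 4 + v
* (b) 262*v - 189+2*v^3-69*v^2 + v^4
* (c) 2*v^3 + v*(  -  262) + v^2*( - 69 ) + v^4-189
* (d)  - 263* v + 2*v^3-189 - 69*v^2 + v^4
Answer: c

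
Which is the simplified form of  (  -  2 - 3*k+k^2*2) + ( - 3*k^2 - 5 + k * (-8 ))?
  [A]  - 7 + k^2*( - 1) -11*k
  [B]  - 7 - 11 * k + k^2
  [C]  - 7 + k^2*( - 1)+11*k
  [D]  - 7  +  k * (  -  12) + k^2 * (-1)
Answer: A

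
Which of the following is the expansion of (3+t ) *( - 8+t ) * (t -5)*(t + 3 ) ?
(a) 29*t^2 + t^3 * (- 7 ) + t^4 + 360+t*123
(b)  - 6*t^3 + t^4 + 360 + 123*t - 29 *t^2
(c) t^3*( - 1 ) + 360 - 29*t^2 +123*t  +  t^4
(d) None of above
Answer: d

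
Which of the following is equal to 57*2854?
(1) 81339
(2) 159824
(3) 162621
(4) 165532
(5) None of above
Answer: 5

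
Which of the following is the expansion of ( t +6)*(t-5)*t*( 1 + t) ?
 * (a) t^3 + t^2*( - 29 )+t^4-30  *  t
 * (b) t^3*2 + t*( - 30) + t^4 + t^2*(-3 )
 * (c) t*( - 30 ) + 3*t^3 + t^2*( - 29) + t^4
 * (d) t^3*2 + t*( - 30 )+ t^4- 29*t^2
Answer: d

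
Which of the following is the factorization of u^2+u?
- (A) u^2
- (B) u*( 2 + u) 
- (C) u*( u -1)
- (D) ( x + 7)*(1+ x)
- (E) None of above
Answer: E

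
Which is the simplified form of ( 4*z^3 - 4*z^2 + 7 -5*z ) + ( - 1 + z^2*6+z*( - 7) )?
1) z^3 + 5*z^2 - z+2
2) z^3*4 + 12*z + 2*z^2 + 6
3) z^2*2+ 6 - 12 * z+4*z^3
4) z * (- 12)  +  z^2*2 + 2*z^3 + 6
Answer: 3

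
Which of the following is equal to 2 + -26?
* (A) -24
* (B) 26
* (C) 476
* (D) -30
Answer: A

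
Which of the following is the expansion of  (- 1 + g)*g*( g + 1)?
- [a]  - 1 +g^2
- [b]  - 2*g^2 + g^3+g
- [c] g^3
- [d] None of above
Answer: d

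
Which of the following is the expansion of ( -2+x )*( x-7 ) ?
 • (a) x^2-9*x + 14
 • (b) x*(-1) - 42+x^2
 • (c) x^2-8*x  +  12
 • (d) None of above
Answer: a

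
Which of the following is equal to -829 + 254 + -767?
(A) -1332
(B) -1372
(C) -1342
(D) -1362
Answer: C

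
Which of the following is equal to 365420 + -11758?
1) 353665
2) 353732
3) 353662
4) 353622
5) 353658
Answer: 3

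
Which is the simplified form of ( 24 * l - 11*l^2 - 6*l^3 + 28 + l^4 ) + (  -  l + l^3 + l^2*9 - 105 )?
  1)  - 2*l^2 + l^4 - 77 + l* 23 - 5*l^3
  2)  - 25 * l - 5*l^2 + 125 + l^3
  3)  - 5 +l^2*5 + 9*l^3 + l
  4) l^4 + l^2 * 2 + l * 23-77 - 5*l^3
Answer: 1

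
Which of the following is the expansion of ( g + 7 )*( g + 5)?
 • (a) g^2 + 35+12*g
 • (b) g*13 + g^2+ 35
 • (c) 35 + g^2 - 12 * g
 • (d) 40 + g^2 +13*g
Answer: a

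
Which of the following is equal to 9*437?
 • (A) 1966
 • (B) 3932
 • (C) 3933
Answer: C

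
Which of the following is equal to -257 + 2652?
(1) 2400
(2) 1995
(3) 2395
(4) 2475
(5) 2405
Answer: 3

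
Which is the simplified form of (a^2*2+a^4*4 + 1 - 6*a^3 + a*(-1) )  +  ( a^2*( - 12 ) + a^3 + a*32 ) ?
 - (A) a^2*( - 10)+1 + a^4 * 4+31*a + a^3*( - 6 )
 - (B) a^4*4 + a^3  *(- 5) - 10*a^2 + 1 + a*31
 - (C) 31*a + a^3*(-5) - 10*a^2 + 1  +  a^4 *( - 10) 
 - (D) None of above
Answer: B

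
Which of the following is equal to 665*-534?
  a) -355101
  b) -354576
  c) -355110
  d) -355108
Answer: c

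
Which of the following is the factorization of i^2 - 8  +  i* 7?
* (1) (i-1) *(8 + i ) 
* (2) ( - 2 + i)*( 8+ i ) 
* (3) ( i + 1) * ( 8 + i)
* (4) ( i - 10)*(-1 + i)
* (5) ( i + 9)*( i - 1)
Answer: 1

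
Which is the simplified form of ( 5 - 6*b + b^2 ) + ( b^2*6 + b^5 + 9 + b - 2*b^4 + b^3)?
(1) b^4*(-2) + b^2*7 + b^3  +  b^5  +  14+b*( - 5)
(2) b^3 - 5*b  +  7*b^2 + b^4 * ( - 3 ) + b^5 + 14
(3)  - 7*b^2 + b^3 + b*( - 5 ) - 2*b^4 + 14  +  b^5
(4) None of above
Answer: 1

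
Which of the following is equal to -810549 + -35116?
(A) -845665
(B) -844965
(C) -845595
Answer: A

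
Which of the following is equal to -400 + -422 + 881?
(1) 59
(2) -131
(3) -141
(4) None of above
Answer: 1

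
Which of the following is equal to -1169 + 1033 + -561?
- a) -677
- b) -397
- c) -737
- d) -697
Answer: d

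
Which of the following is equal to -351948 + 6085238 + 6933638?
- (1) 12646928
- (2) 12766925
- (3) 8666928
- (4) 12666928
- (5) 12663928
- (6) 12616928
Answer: 4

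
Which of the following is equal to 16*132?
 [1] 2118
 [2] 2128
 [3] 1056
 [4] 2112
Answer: 4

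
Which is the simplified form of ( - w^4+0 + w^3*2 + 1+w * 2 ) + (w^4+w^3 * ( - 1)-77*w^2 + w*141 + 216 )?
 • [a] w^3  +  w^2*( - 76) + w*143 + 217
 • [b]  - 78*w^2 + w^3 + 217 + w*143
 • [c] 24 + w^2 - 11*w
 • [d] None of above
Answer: d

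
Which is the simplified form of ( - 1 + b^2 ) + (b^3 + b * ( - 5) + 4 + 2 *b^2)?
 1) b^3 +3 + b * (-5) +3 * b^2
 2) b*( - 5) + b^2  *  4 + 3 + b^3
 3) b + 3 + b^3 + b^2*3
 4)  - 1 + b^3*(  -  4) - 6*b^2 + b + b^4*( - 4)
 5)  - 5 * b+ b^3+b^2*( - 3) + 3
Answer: 1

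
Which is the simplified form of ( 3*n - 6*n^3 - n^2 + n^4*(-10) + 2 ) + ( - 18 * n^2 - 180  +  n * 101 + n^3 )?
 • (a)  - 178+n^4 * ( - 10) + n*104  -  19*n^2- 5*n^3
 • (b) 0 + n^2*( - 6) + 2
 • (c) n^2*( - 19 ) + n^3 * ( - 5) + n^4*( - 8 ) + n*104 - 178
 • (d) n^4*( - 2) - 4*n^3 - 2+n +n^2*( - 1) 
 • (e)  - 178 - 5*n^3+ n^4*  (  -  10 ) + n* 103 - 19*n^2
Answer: a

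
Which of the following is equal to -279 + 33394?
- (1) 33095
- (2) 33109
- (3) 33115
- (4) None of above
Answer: 3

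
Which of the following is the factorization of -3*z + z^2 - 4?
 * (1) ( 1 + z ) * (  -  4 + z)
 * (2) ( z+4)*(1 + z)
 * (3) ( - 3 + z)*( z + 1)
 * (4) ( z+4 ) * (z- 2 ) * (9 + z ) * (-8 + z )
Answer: 1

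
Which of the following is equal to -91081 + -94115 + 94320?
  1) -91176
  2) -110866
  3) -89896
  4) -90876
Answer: 4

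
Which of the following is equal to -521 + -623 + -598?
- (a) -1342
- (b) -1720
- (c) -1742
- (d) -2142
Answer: c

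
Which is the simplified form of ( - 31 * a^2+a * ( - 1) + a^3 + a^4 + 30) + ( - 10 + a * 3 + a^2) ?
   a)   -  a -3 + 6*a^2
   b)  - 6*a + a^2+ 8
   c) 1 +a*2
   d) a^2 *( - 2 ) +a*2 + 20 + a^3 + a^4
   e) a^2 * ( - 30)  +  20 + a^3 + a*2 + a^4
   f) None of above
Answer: e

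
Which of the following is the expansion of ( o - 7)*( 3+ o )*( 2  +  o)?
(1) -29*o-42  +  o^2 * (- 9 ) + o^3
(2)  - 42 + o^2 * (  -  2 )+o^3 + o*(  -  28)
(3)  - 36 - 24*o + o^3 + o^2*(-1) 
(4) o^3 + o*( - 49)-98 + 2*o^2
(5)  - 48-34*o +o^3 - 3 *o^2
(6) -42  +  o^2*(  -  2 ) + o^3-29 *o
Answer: 6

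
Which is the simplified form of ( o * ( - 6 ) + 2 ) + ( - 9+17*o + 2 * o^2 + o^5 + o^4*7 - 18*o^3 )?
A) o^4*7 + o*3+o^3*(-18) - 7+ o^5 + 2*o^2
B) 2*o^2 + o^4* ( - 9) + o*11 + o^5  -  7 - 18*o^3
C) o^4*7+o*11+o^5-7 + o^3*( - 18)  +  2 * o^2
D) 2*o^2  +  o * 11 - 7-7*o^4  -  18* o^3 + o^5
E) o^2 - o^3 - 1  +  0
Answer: C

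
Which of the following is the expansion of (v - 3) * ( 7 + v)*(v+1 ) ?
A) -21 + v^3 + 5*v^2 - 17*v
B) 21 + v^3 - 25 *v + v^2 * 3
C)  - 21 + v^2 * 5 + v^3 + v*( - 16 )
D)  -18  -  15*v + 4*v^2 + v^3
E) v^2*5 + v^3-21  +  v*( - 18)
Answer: A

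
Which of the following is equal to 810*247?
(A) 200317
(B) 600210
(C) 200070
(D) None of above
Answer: C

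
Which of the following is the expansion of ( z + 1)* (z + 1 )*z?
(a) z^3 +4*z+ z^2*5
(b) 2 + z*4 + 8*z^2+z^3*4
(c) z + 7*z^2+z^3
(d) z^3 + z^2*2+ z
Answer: d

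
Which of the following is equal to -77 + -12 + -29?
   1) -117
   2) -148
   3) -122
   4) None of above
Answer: 4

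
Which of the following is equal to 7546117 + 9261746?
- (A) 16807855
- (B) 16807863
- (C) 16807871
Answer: B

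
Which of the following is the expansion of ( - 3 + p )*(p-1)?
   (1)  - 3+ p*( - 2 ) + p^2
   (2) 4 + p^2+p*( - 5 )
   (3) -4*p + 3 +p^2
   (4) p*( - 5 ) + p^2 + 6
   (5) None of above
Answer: 3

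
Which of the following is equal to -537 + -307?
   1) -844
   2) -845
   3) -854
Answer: 1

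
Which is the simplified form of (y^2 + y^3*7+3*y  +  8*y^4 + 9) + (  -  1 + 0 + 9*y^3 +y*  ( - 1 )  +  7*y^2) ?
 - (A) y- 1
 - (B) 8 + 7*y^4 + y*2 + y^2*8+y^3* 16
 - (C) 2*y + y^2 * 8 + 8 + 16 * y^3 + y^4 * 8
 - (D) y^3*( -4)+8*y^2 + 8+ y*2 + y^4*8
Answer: C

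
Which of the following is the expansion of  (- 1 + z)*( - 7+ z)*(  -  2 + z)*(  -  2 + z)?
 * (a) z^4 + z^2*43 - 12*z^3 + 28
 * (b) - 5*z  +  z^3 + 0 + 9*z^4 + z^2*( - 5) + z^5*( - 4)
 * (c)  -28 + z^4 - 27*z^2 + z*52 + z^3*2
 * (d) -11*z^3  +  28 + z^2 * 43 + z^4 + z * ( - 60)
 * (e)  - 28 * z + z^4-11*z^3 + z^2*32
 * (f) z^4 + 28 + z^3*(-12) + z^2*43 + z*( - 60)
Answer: f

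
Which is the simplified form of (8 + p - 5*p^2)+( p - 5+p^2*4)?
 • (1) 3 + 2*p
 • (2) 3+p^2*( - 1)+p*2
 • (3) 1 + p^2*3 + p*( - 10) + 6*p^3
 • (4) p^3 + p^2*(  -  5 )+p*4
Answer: 2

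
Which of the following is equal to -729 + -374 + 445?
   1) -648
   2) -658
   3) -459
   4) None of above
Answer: 2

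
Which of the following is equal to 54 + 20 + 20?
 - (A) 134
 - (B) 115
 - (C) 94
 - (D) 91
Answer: C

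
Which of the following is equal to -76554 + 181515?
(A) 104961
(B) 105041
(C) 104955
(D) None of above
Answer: A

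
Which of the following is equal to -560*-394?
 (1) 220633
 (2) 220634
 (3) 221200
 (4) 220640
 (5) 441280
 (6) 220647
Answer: 4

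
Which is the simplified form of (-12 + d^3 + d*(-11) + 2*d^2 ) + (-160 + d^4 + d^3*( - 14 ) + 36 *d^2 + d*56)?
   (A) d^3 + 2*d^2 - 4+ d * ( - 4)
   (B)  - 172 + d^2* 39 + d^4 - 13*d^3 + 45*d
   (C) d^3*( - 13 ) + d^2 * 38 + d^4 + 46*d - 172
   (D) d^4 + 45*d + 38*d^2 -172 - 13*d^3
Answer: D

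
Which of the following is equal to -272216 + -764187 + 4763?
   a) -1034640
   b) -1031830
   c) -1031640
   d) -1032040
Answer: c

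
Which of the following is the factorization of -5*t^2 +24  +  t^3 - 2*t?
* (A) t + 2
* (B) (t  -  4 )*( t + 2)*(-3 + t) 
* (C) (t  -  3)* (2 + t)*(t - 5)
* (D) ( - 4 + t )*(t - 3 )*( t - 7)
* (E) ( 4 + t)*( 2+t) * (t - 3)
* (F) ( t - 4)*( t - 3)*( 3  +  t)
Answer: B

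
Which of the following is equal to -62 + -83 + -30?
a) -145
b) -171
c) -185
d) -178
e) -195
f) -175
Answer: f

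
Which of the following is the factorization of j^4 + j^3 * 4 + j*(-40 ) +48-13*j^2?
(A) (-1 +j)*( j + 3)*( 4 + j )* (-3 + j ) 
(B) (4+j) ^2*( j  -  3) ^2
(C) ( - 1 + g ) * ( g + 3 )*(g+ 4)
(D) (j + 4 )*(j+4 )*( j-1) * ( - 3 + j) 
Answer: D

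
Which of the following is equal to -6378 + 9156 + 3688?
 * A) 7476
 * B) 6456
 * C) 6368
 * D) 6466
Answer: D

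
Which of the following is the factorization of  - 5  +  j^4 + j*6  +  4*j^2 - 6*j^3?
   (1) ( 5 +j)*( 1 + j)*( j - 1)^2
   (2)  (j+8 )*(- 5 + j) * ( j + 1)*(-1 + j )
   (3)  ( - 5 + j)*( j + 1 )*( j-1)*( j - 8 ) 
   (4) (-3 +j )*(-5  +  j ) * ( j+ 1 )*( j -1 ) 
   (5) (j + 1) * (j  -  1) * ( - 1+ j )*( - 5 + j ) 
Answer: 5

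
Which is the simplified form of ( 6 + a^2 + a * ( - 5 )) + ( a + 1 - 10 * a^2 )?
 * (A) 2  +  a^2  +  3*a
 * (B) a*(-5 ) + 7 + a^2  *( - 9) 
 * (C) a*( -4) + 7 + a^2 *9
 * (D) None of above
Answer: D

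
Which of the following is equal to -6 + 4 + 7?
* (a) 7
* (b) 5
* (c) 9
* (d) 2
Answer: b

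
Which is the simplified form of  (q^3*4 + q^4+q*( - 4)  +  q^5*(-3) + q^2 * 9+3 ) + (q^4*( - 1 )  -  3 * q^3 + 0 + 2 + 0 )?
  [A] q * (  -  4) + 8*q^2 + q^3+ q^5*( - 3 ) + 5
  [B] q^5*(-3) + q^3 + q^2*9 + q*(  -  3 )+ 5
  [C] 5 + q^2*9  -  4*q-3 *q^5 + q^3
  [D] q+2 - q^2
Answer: C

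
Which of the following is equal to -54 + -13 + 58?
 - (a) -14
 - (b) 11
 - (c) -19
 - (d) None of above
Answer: d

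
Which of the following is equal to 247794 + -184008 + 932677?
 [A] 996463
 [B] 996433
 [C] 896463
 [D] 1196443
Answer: A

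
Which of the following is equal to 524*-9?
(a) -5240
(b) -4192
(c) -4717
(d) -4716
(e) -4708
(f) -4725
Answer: d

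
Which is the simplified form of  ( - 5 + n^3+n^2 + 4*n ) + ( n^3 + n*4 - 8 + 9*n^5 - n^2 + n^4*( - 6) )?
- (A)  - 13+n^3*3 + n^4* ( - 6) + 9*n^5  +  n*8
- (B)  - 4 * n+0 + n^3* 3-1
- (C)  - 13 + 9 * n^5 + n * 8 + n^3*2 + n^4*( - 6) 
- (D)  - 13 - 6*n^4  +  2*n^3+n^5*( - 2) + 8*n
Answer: C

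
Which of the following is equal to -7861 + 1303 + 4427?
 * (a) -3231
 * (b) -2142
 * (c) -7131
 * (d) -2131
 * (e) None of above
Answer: d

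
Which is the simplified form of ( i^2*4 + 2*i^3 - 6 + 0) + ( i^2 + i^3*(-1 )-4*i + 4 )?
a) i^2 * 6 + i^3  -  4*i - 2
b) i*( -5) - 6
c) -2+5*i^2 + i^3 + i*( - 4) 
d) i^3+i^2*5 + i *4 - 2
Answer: c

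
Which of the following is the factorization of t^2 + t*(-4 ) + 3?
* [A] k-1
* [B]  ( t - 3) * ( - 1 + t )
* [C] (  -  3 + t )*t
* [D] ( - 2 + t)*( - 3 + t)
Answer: B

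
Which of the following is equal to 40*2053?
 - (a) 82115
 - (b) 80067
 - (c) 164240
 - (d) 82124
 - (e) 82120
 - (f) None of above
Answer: e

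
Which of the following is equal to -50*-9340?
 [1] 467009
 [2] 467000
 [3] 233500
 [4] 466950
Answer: 2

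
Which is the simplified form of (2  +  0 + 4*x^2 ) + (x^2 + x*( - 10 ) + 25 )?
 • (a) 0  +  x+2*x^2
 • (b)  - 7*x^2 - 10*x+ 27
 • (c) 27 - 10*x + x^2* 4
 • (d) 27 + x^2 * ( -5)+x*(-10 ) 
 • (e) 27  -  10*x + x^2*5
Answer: e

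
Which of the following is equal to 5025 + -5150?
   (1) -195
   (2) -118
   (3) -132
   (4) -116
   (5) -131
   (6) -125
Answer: 6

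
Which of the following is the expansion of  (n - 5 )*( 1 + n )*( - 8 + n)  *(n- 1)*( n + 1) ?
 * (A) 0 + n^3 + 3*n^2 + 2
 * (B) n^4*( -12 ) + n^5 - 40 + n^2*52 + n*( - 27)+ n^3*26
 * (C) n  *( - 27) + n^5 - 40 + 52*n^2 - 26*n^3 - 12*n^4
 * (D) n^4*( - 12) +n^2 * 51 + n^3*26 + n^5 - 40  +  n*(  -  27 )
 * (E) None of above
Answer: B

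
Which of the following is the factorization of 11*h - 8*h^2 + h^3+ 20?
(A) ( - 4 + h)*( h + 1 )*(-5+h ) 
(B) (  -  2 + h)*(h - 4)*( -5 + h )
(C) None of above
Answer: A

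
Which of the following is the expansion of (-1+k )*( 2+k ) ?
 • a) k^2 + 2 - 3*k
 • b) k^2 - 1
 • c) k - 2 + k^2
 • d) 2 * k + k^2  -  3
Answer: c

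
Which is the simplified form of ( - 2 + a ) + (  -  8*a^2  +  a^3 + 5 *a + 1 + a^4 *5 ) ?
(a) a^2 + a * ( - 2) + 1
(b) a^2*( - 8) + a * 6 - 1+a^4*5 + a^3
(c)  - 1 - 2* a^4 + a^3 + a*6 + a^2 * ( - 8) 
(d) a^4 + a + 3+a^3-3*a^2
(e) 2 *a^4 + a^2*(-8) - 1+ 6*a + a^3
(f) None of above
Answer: b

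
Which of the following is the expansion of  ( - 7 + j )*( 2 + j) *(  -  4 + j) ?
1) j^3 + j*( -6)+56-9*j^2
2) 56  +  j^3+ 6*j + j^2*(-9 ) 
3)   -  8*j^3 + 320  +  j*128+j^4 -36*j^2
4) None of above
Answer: 2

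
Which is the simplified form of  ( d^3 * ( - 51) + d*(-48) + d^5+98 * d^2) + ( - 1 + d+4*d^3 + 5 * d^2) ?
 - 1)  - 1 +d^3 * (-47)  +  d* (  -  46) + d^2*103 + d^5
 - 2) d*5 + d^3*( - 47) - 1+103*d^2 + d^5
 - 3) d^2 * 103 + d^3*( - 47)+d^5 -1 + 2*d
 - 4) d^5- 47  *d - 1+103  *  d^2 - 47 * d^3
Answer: 4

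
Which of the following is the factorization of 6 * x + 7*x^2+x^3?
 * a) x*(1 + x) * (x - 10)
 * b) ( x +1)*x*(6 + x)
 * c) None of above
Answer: b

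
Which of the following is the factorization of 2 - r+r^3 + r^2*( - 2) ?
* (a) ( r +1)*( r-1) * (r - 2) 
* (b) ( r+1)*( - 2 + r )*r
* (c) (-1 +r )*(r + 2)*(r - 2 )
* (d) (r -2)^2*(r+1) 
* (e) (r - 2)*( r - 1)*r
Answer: a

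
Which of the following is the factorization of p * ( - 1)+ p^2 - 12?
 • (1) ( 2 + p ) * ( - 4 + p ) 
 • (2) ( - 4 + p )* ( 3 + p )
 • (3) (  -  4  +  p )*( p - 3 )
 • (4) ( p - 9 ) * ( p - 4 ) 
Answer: 2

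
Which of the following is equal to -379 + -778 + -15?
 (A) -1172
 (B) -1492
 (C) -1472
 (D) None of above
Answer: A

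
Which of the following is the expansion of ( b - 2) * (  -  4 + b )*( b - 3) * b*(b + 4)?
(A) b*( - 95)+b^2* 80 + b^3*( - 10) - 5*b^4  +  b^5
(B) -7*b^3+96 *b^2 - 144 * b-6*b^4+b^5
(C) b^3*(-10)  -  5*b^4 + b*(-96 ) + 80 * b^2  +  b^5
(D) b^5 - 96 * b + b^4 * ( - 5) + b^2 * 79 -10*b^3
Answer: C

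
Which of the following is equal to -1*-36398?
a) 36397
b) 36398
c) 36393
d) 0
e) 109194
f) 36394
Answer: b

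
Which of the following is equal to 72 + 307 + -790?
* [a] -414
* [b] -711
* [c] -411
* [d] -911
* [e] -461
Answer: c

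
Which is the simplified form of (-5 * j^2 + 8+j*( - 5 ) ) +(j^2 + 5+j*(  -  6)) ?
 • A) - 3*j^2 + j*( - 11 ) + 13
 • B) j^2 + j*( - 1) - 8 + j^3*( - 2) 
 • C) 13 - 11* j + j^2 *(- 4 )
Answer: C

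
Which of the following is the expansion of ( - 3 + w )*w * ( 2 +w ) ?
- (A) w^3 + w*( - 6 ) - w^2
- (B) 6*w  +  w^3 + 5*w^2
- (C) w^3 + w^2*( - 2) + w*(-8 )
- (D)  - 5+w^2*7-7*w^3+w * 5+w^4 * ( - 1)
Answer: A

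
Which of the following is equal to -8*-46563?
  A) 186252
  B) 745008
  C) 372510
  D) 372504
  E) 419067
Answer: D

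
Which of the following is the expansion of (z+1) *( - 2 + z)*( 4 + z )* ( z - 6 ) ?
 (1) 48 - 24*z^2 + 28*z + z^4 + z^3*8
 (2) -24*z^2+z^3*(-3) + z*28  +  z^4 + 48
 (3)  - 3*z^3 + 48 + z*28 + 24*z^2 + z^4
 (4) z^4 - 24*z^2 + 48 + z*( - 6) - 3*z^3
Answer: 2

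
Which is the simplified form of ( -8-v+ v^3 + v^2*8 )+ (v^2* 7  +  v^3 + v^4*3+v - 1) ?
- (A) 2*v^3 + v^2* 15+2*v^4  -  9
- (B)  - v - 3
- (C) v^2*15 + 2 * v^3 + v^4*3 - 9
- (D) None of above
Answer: C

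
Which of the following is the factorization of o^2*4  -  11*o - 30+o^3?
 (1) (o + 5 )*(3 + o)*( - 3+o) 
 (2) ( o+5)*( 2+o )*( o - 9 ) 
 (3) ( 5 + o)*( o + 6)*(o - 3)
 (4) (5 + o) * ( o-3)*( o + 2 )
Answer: 4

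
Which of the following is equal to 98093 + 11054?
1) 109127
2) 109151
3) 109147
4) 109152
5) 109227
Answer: 3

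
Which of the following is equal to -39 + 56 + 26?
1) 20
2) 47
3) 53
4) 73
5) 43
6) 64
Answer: 5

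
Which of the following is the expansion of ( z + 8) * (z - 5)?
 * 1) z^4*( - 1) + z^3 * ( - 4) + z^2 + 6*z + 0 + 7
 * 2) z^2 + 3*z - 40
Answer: 2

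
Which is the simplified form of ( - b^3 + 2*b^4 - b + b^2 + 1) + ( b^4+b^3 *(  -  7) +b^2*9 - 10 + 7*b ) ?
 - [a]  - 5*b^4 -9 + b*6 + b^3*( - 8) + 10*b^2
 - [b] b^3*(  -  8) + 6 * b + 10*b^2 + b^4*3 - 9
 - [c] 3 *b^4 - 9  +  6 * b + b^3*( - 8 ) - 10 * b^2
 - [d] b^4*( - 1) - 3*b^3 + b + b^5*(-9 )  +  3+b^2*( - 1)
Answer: b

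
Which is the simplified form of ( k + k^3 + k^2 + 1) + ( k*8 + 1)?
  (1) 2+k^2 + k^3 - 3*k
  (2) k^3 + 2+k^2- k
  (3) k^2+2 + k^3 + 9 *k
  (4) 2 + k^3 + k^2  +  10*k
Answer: 3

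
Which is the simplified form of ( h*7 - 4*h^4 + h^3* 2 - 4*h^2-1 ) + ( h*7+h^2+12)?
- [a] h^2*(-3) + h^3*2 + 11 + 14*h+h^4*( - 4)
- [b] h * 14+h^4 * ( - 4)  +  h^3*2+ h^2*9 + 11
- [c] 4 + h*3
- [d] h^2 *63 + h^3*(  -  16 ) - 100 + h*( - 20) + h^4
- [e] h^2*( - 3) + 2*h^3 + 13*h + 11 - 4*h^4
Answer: a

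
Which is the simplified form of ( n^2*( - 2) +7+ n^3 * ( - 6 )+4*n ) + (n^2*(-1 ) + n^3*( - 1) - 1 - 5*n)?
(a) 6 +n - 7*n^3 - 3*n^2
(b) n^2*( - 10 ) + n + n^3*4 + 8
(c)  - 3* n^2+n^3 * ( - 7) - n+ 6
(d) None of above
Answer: c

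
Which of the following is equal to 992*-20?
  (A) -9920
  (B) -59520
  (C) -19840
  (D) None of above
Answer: C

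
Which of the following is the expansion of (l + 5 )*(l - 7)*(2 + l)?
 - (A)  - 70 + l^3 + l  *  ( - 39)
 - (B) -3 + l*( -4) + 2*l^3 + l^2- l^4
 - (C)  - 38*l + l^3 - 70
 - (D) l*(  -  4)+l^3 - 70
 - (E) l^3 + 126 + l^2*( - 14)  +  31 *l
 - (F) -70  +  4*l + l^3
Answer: A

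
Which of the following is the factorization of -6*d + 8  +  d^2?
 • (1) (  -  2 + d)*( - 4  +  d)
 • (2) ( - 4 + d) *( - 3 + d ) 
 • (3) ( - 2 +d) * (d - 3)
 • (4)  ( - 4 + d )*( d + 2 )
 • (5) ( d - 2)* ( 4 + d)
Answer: 1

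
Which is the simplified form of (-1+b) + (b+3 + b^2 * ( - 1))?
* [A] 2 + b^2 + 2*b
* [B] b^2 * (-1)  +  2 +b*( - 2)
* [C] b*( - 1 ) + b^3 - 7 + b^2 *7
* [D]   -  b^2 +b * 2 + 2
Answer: D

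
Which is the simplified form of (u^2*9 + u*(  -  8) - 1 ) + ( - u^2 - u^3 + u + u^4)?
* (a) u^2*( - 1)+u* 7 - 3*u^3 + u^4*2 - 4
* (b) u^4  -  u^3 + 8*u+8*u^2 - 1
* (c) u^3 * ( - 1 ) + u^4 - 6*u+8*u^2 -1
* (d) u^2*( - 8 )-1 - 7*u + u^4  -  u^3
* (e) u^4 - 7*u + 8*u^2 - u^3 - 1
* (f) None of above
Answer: e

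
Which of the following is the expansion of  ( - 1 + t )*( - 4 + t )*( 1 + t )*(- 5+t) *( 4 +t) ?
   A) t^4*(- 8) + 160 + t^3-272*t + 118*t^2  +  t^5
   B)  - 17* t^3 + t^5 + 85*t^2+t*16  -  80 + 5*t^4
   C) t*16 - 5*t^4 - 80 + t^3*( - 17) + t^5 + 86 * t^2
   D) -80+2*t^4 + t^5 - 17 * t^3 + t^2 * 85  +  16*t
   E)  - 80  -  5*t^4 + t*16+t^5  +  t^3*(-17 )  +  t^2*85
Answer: E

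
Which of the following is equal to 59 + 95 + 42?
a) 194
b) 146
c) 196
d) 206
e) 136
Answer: c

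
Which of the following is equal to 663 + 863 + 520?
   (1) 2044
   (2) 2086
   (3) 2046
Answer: 3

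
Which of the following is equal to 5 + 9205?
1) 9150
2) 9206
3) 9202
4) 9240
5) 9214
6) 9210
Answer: 6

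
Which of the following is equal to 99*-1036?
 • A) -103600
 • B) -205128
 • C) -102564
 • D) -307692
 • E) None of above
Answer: C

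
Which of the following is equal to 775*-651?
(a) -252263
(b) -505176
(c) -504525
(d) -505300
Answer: c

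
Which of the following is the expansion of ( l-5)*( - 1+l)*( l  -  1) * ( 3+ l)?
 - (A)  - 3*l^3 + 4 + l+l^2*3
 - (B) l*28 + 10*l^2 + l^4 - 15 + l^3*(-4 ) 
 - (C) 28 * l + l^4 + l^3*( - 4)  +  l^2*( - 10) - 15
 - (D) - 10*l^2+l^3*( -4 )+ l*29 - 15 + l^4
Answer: C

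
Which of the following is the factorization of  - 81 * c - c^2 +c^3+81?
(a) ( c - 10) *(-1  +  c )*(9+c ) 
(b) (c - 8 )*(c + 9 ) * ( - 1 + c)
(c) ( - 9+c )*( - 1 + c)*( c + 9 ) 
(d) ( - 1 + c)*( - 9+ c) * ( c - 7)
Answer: c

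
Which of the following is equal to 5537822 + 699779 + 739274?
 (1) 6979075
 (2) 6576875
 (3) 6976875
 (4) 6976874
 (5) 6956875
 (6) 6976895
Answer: 3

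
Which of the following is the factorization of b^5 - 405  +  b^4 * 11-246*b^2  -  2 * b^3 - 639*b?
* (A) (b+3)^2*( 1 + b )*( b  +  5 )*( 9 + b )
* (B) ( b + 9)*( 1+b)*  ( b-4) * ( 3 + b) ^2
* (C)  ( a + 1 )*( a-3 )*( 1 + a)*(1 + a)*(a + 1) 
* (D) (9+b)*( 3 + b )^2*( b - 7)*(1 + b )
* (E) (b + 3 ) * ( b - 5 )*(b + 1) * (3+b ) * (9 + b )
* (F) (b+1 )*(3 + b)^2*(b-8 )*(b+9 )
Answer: E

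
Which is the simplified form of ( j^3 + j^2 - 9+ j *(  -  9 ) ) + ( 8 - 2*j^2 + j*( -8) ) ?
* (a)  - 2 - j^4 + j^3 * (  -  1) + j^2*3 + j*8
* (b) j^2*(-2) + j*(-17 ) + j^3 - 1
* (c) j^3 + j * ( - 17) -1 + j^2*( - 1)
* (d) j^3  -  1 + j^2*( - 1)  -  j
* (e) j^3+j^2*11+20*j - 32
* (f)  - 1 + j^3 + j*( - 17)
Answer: c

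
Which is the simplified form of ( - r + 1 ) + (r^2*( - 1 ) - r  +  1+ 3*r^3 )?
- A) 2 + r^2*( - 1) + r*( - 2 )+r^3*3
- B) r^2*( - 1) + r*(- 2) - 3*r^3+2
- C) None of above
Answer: A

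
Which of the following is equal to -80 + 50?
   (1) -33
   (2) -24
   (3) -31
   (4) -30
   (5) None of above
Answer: 4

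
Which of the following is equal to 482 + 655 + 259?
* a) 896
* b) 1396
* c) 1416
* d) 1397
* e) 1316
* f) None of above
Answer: b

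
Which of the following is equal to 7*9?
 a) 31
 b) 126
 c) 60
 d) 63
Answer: d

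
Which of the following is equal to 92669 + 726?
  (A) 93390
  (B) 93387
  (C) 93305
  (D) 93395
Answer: D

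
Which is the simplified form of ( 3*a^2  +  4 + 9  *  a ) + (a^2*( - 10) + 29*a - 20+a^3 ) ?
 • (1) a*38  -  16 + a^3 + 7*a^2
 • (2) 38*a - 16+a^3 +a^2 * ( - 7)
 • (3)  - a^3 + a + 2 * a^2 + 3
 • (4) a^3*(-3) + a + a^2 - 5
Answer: 2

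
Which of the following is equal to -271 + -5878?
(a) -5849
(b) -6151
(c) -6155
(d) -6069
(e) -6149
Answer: e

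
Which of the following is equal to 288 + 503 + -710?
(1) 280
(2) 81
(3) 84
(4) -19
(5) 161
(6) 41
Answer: 2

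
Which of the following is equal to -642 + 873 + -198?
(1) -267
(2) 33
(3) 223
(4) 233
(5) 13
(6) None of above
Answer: 2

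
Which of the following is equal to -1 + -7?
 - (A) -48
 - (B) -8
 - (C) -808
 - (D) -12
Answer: B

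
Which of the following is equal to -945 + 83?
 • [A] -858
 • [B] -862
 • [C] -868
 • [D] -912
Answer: B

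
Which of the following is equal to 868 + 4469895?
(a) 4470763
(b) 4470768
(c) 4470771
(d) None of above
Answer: a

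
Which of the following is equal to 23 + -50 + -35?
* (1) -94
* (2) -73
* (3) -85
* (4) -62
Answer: 4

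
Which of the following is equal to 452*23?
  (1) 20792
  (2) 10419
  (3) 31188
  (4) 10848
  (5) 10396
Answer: 5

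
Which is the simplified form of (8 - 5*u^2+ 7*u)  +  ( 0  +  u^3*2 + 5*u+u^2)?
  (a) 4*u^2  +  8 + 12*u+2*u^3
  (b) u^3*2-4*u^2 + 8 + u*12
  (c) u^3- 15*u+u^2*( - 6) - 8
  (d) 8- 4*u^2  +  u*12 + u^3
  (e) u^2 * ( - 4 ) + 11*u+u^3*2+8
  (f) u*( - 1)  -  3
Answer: b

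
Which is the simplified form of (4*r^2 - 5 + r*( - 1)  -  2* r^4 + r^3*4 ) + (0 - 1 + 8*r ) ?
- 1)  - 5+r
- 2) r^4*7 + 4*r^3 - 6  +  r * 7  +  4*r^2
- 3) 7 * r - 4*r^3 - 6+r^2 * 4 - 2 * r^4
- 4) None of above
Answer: 4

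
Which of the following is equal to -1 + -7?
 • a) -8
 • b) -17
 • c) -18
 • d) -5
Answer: a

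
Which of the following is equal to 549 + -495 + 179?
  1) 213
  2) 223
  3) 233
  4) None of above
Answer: 3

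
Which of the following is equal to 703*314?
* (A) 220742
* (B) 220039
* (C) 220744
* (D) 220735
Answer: A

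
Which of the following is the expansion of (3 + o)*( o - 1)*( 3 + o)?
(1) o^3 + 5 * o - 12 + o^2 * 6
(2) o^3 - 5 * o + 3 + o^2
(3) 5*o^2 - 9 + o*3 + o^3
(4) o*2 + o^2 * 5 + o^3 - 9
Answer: 3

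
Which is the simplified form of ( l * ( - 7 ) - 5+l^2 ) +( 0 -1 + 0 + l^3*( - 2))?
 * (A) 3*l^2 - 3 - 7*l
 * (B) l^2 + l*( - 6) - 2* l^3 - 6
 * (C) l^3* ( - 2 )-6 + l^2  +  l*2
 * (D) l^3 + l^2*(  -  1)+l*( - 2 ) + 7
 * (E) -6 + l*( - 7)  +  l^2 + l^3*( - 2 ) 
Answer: E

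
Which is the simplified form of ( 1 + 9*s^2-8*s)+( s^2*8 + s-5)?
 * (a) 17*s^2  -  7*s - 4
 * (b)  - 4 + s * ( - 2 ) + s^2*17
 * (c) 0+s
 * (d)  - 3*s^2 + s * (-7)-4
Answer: a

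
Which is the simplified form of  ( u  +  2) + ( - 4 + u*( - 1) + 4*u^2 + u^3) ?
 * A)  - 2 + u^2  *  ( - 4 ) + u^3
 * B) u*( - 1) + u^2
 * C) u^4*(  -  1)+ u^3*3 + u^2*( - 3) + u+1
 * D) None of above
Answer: D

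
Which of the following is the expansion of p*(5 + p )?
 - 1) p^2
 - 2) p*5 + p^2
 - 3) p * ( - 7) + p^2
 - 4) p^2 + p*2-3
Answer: 2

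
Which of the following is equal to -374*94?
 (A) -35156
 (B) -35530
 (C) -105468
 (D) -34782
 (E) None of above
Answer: A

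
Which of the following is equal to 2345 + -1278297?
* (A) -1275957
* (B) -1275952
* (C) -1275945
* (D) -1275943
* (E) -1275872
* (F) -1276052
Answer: B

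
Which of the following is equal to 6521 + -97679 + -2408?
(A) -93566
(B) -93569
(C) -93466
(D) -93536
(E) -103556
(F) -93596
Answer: A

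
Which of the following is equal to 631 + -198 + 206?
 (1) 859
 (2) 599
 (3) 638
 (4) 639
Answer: 4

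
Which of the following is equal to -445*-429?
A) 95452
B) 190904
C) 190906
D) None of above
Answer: D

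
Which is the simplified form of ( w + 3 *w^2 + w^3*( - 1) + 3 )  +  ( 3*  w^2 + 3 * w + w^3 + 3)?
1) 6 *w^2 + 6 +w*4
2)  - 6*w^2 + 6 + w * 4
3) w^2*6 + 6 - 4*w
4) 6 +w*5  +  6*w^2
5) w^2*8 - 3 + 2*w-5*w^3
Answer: 1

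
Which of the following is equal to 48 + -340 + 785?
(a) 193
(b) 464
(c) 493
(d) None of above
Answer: c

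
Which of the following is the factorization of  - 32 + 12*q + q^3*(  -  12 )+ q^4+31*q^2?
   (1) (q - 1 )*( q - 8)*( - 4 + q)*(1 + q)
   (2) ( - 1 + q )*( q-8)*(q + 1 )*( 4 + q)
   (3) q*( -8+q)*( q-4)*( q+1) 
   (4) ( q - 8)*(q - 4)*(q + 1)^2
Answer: 1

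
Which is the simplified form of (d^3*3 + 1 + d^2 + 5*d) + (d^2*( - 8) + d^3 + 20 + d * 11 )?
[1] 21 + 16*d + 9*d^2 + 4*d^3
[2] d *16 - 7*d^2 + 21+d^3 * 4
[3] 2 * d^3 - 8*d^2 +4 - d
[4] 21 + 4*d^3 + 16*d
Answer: 2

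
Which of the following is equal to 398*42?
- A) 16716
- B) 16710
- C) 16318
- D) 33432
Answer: A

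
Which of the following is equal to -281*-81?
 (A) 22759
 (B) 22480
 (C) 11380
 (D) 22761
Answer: D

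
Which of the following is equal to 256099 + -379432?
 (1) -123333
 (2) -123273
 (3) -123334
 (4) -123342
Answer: 1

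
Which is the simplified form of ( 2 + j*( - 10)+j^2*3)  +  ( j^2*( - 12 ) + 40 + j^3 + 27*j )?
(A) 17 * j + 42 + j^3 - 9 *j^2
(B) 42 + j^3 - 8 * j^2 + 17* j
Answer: A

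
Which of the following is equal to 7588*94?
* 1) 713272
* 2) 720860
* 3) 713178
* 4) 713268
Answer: 1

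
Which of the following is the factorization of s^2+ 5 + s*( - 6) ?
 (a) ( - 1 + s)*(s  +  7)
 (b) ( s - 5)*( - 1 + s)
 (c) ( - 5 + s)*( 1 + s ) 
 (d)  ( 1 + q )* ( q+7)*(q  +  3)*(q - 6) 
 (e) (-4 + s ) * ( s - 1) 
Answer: b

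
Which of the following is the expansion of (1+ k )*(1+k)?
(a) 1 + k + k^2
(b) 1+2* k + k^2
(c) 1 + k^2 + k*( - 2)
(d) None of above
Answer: b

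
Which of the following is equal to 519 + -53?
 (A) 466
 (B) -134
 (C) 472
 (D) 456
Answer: A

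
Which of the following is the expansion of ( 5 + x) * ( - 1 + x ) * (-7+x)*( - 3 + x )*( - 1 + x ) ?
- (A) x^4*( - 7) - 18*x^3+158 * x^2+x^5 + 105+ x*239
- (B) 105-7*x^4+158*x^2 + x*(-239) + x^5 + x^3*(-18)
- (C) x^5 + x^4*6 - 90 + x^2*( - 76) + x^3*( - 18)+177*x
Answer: B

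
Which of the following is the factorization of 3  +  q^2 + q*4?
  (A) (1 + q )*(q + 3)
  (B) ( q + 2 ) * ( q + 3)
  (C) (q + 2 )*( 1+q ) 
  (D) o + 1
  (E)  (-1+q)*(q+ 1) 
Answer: A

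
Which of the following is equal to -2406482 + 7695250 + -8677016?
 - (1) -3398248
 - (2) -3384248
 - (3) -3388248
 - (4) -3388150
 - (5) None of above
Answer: 3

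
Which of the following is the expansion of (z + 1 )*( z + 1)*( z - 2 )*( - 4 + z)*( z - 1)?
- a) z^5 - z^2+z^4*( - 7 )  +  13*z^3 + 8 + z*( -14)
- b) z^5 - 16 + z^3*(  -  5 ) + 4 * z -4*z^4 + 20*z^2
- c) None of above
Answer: c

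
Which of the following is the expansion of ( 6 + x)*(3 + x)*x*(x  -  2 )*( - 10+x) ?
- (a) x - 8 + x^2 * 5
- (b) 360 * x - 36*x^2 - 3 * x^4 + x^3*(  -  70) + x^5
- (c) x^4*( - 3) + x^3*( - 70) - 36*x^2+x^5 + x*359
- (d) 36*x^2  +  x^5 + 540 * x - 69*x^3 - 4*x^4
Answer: b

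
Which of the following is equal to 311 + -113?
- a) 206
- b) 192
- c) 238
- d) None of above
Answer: d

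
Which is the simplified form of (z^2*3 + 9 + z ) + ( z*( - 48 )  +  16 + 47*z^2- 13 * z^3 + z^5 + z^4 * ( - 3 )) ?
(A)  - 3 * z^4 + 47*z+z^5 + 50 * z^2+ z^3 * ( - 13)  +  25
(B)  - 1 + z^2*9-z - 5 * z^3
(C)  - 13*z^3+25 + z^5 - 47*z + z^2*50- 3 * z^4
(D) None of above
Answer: C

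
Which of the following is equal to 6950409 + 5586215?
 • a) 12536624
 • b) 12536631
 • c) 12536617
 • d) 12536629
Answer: a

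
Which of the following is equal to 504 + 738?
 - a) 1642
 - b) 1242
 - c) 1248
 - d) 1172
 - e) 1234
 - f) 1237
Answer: b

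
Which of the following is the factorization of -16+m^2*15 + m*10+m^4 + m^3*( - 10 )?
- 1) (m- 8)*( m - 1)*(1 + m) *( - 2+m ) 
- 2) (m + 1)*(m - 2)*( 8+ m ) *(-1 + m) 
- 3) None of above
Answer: 1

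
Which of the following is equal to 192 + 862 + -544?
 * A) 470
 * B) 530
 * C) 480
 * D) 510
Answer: D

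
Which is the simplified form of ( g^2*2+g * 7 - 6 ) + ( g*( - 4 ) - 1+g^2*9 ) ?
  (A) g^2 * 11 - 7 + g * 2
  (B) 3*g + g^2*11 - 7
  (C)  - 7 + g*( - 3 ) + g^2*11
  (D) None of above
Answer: B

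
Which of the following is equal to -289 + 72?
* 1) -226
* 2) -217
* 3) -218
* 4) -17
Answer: 2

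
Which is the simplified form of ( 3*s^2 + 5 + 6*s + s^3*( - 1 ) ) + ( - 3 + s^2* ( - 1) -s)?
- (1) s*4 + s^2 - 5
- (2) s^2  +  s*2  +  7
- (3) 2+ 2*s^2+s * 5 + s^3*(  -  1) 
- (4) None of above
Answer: 3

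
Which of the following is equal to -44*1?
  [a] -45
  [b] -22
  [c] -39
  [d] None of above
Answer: d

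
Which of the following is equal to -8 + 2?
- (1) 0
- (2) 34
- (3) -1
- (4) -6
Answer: 4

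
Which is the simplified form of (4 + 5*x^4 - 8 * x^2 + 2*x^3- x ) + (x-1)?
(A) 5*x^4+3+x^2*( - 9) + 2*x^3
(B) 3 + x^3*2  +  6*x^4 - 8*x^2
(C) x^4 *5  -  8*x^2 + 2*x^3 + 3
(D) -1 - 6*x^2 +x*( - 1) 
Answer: C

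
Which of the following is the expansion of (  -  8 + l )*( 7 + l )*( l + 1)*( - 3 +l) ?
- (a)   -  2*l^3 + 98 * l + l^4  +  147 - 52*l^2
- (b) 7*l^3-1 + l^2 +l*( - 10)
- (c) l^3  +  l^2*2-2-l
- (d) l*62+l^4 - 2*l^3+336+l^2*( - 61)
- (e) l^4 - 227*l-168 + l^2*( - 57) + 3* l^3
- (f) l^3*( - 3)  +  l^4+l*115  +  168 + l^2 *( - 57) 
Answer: f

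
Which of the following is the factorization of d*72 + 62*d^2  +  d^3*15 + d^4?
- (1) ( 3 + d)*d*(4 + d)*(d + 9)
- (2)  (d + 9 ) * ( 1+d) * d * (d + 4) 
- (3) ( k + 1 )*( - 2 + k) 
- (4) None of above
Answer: 4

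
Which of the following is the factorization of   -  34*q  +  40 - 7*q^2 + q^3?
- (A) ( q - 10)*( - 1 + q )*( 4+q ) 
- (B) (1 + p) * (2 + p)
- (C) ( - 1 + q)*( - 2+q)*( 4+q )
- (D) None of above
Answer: A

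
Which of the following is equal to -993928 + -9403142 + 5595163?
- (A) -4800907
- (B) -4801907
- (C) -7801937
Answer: B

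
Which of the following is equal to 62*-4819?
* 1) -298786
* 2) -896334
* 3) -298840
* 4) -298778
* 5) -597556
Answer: 4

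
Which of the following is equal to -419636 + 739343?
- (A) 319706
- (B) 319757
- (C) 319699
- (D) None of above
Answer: D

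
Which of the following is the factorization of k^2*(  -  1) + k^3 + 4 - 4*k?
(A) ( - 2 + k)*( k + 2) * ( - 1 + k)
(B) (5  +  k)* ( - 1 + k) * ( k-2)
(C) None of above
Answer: A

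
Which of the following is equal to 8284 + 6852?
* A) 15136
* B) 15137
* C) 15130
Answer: A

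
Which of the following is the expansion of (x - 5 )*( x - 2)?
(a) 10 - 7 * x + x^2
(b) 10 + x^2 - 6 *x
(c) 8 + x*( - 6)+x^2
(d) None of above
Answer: a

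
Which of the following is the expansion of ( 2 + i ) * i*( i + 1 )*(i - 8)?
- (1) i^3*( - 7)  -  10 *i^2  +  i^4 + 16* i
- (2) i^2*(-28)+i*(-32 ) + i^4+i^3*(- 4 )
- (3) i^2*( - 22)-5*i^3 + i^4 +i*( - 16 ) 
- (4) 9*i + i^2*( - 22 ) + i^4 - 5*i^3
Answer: 3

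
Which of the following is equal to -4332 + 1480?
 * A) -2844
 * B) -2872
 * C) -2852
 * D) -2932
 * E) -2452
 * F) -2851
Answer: C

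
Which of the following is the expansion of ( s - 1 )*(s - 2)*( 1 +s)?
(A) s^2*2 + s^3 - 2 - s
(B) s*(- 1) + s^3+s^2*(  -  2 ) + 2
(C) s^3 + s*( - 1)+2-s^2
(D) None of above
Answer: B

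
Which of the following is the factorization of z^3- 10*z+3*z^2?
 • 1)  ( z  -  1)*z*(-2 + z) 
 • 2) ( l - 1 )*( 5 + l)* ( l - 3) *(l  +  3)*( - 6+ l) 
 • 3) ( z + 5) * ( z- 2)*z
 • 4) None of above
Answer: 3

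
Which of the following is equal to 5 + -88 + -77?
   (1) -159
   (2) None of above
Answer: 2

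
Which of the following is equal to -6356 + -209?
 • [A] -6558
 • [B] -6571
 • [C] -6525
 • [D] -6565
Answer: D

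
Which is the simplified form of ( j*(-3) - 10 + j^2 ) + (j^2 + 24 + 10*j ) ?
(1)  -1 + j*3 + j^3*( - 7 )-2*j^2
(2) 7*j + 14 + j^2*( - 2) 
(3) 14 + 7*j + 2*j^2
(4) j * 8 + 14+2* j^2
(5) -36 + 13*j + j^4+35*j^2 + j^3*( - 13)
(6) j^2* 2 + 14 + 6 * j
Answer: 3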